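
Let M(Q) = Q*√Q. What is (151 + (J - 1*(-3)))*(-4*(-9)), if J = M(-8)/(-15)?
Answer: 5544 + 192*I*√2/5 ≈ 5544.0 + 54.306*I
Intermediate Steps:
M(Q) = Q^(3/2)
J = 16*I*√2/15 (J = (-8)^(3/2)/(-15) = -16*I*√2*(-1/15) = 16*I*√2/15 ≈ 1.5085*I)
(151 + (J - 1*(-3)))*(-4*(-9)) = (151 + (16*I*√2/15 - 1*(-3)))*(-4*(-9)) = (151 + (16*I*√2/15 + 3))*36 = (151 + (3 + 16*I*√2/15))*36 = (154 + 16*I*√2/15)*36 = 5544 + 192*I*√2/5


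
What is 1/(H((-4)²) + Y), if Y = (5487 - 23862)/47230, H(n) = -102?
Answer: -9446/967167 ≈ -0.0097667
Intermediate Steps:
Y = -3675/9446 (Y = -18375*1/47230 = -3675/9446 ≈ -0.38905)
1/(H((-4)²) + Y) = 1/(-102 - 3675/9446) = 1/(-967167/9446) = -9446/967167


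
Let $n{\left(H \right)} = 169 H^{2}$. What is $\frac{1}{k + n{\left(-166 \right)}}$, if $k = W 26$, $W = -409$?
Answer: $\frac{1}{4646330} \approx 2.1522 \cdot 10^{-7}$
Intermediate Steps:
$k = -10634$ ($k = \left(-409\right) 26 = -10634$)
$\frac{1}{k + n{\left(-166 \right)}} = \frac{1}{-10634 + 169 \left(-166\right)^{2}} = \frac{1}{-10634 + 169 \cdot 27556} = \frac{1}{-10634 + 4656964} = \frac{1}{4646330}$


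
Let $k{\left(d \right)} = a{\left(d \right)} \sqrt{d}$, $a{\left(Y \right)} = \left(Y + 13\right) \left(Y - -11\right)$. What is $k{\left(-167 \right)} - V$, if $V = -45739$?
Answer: $45739 + 24024 i \sqrt{167} \approx 45739.0 + 3.1046 \cdot 10^{5} i$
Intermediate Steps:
$a{\left(Y \right)} = \left(11 + Y\right) \left(13 + Y\right)$ ($a{\left(Y \right)} = \left(13 + Y\right) \left(Y + 11\right) = \left(13 + Y\right) \left(11 + Y\right) = \left(11 + Y\right) \left(13 + Y\right)$)
$k{\left(d \right)} = \sqrt{d} \left(143 + d^{2} + 24 d\right)$ ($k{\left(d \right)} = \left(143 + d^{2} + 24 d\right) \sqrt{d} = \sqrt{d} \left(143 + d^{2} + 24 d\right)$)
$k{\left(-167 \right)} - V = \sqrt{-167} \left(143 + \left(-167\right)^{2} + 24 \left(-167\right)\right) - -45739 = i \sqrt{167} \left(143 + 27889 - 4008\right) + 45739 = i \sqrt{167} \cdot 24024 + 45739 = 24024 i \sqrt{167} + 45739 = 45739 + 24024 i \sqrt{167}$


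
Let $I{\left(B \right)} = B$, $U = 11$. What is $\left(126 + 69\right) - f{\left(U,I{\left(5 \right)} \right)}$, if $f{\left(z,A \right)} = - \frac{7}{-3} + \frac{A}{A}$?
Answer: $\frac{575}{3} \approx 191.67$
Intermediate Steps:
$f{\left(z,A \right)} = \frac{10}{3}$ ($f{\left(z,A \right)} = \left(-7\right) \left(- \frac{1}{3}\right) + 1 = \frac{7}{3} + 1 = \frac{10}{3}$)
$\left(126 + 69\right) - f{\left(U,I{\left(5 \right)} \right)} = \left(126 + 69\right) - \frac{10}{3} = 195 - \frac{10}{3} = \frac{575}{3}$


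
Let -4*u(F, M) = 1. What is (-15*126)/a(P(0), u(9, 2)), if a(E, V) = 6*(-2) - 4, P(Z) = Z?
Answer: 945/8 ≈ 118.13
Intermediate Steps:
u(F, M) = -¼ (u(F, M) = -¼*1 = -¼)
a(E, V) = -16 (a(E, V) = -12 - 4 = -16)
(-15*126)/a(P(0), u(9, 2)) = -15*126/(-16) = -1890*(-1/16) = 945/8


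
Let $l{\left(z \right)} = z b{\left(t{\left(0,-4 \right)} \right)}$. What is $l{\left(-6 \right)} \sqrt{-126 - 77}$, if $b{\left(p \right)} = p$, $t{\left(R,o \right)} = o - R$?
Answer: $24 i \sqrt{203} \approx 341.95 i$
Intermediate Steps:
$l{\left(z \right)} = - 4 z$ ($l{\left(z \right)} = z \left(-4 - 0\right) = z \left(-4 + 0\right) = z \left(-4\right) = - 4 z$)
$l{\left(-6 \right)} \sqrt{-126 - 77} = \left(-4\right) \left(-6\right) \sqrt{-126 - 77} = 24 \sqrt{-203} = 24 i \sqrt{203}$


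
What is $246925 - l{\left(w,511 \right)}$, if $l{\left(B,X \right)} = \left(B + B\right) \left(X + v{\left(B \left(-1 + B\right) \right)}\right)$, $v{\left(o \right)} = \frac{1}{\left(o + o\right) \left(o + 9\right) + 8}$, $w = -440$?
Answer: $\frac{6557363682515665}{9413316991} \approx 6.9661 \cdot 10^{5}$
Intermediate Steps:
$v{\left(o \right)} = \frac{1}{8 + 2 o \left(9 + o\right)}$ ($v{\left(o \right)} = \frac{1}{2 o \left(9 + o\right) + 8} = \frac{1}{8 + 2 o \left(9 + o\right)}$)
$l{\left(B,X \right)} = 2 B \left(X + \frac{1}{2 \left(4 + B^{2} \left(-1 + B\right)^{2} + 9 B \left(-1 + B\right)\right)}\right)$ ($l{\left(B,X \right)} = \left(B + B\right) \left(X + \frac{1}{2 \left(4 + \left(B \left(-1 + B\right)\right)^{2} + 9 B \left(-1 + B\right)\right)}\right) = 2 B \left(X + \frac{1}{2 \left(4 + B^{2} \left(-1 + B\right)^{2} + 9 B \left(-1 + B\right)\right)}\right)$)
$246925 - l{\left(w,511 \right)} = 246925 - - \frac{440 \left(1 + 2 \cdot 511 \left(4 + \left(-440\right)^{2} \left(-1 - 440\right)^{2} + 9 \left(-440\right) \left(-1 - 440\right)\right)\right)}{4 + \left(-440\right)^{2} \left(-1 - 440\right)^{2} + 9 \left(-440\right) \left(-1 - 440\right)} = 246925 - - \frac{440 \left(1 + 2 \cdot 511 \left(4 + 193600 \left(-441\right)^{2} + 9 \left(-440\right) \left(-441\right)\right)\right)}{4 + 193600 \left(-441\right)^{2} + 9 \left(-440\right) \left(-441\right)} = 246925 - - \frac{440 \left(1 + 2 \cdot 511 \left(4 + 193600 \cdot 194481 + 1746360\right)\right)}{4 + 193600 \cdot 194481 + 1746360} = 246925 - - \frac{440 \left(1 + 2 \cdot 511 \left(4 + 37651521600 + 1746360\right)\right)}{4 + 37651521600 + 1746360} = 246925 - - \frac{440 \left(1 + 2 \cdot 511 \cdot 37653267964\right)}{37653267964} = 246925 - \left(-440\right) \frac{1}{37653267964} \left(1 + 38481639859208\right) = 246925 - \left(-440\right) \frac{1}{37653267964} \cdot 38481639859209 = 246925 - - \frac{4232980384512990}{9413316991} = 246925 + \frac{4232980384512990}{9413316991} = \frac{6557363682515665}{9413316991}$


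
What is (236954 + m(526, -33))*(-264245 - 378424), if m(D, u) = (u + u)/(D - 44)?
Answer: -36700179436389/241 ≈ -1.5228e+11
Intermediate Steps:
m(D, u) = 2*u/(-44 + D) (m(D, u) = (2*u)/(-44 + D) = 2*u/(-44 + D))
(236954 + m(526, -33))*(-264245 - 378424) = (236954 + 2*(-33)/(-44 + 526))*(-264245 - 378424) = (236954 + 2*(-33)/482)*(-642669) = (236954 + 2*(-33)*(1/482))*(-642669) = (236954 - 33/241)*(-642669) = (57105881/241)*(-642669) = -36700179436389/241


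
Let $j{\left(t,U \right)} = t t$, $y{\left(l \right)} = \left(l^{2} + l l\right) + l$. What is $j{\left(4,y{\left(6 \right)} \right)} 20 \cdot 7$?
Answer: $2240$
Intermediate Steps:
$y{\left(l \right)} = l + 2 l^{2}$ ($y{\left(l \right)} = \left(l^{2} + l^{2}\right) + l = 2 l^{2} + l = l + 2 l^{2}$)
$j{\left(t,U \right)} = t^{2}$
$j{\left(4,y{\left(6 \right)} \right)} 20 \cdot 7 = 4^{2} \cdot 20 \cdot 7 = 16 \cdot 20 \cdot 7 = 320 \cdot 7 = 2240$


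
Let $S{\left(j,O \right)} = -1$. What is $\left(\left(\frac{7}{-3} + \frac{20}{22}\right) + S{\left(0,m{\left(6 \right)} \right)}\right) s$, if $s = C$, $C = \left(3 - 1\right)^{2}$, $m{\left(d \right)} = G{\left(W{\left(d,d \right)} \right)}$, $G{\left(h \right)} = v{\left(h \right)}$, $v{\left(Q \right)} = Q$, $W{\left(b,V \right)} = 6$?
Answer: $- \frac{320}{33} \approx -9.697$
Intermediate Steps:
$G{\left(h \right)} = h$
$m{\left(d \right)} = 6$
$C = 4$ ($C = 2^{2} = 4$)
$s = 4$
$\left(\left(\frac{7}{-3} + \frac{20}{22}\right) + S{\left(0,m{\left(6 \right)} \right)}\right) s = \left(\left(\frac{7}{-3} + \frac{20}{22}\right) - 1\right) 4 = \left(\left(7 \left(- \frac{1}{3}\right) + 20 \cdot \frac{1}{22}\right) - 1\right) 4 = \left(\left(- \frac{7}{3} + \frac{10}{11}\right) - 1\right) 4 = \left(- \frac{47}{33} - 1\right) 4 = \left(- \frac{80}{33}\right) 4 = - \frac{320}{33}$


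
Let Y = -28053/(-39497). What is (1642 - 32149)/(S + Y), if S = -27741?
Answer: 401644993/365219408 ≈ 1.0997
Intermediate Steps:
Y = 28053/39497 (Y = -28053*(-1/39497) = 28053/39497 ≈ 0.71026)
(1642 - 32149)/(S + Y) = (1642 - 32149)/(-27741 + 28053/39497) = -30507/(-1095658224/39497) = -30507*(-39497/1095658224) = 401644993/365219408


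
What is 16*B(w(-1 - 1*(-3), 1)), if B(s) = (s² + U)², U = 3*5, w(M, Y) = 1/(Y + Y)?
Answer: 3721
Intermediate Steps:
w(M, Y) = 1/(2*Y)
U = 15
B(s) = (15 + s²)² (B(s) = (s² + 15)² = (15 + s²)²)
16*B(w(-1 - 1*(-3), 1)) = 16*(15 + ((½)/1)²)² = 16*(15 + ((½)*1)²)² = 16*(15 + (½)²)² = 16*(15 + ¼)² = 16*(61/4)² = 16*(3721/16) = 3721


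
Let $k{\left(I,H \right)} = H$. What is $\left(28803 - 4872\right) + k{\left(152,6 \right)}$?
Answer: $23937$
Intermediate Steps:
$\left(28803 - 4872\right) + k{\left(152,6 \right)} = \left(28803 - 4872\right) + 6 = 23931 + 6 = 23937$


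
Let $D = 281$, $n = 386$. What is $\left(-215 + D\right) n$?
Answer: $25476$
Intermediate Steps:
$\left(-215 + D\right) n = \left(-215 + 281\right) 386 = 66 \cdot 386 = 25476$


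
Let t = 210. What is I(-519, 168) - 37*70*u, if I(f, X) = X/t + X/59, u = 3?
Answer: -2291074/295 ≈ -7766.4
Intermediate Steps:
I(f, X) = 269*X/12390 (I(f, X) = X/210 + X/59 = 269*X/12390)
I(-519, 168) - 37*70*u = (269/12390)*168 - 37*70*3 = 1076/295 - 2590*3 = 1076/295 - 1*7770 = 1076/295 - 7770 = -2291074/295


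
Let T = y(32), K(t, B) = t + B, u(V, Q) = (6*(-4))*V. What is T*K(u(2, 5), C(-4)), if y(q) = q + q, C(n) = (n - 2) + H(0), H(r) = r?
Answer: -3456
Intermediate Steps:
u(V, Q) = -24*V
C(n) = -2 + n (C(n) = (n - 2) + 0 = (-2 + n) + 0 = -2 + n)
y(q) = 2*q
K(t, B) = B + t
T = 64 (T = 2*32 = 64)
T*K(u(2, 5), C(-4)) = 64*((-2 - 4) - 24*2) = 64*(-6 - 48) = 64*(-54) = -3456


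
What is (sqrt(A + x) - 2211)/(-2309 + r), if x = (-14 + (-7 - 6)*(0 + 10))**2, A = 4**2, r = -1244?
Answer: 201/323 - 4*sqrt(1297)/3553 ≈ 0.58175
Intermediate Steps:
A = 16
x = 20736 (x = (-14 - 13*10)**2 = (-14 - 130)**2 = (-144)**2 = 20736)
(sqrt(A + x) - 2211)/(-2309 + r) = (sqrt(16 + 20736) - 2211)/(-2309 - 1244) = (sqrt(20752) - 2211)/(-3553) = (4*sqrt(1297) - 2211)*(-1/3553) = (-2211 + 4*sqrt(1297))*(-1/3553) = 201/323 - 4*sqrt(1297)/3553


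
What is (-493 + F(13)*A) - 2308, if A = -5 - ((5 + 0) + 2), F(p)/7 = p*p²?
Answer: -187349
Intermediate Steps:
F(p) = 7*p³ (F(p) = 7*(p*p²) = 7*p³)
A = -12 (A = -5 - (5 + 2) = -5 - 1*7 = -5 - 7 = -12)
(-493 + F(13)*A) - 2308 = (-493 + (7*13³)*(-12)) - 2308 = (-493 + (7*2197)*(-12)) - 2308 = (-493 + 15379*(-12)) - 2308 = (-493 - 184548) - 2308 = -185041 - 2308 = -187349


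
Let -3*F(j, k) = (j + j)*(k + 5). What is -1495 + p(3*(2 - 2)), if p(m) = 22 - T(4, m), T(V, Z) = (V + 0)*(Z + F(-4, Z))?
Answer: -4579/3 ≈ -1526.3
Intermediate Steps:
F(j, k) = -2*j*(5 + k)/3 (F(j, k) = -(j + j)*(k + 5)/3 = -2*j*(5 + k)/3)
T(V, Z) = V*(40/3 + 11*Z/3) (T(V, Z) = (V + 0)*(Z - 2/3*(-4)*(5 + Z)) = V*(Z + (40/3 + 8*Z/3)) = V*(40/3 + 11*Z/3))
p(m) = -94/3 - 44*m/3 (p(m) = 22 - 4*(40 + 11*m)/3 = 22 - (160/3 + 44*m/3) = 22 + (-160/3 - 44*m/3) = -94/3 - 44*m/3)
-1495 + p(3*(2 - 2)) = -1495 + (-94/3 - 44*(2 - 2)) = -1495 + (-94/3 - 44*0) = -1495 + (-94/3 - 44/3*0) = -1495 + (-94/3 + 0) = -1495 - 94/3 = -4579/3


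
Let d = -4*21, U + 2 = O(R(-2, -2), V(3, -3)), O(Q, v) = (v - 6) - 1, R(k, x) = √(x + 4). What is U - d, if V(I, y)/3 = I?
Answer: 84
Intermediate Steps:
R(k, x) = √(4 + x)
V(I, y) = 3*I
O(Q, v) = -7 + v (O(Q, v) = (-6 + v) - 1 = -7 + v)
U = 0 (U = -2 + (-7 + 3*3) = -2 + (-7 + 9) = -2 + 2 = 0)
d = -84
U - d = 0 - 1*(-84) = 0 + 84 = 84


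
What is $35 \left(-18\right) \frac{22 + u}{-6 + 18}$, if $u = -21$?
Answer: $- \frac{105}{2} \approx -52.5$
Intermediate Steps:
$35 \left(-18\right) \frac{22 + u}{-6 + 18} = 35 \left(-18\right) \frac{22 - 21}{-6 + 18} = - 630 \cdot 1 \cdot \frac{1}{12} = \left(-630\right) \frac{1}{12} = - \frac{105}{2}$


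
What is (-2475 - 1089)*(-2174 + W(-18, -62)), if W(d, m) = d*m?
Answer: 3770712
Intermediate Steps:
(-2475 - 1089)*(-2174 + W(-18, -62)) = (-2475 - 1089)*(-2174 - 18*(-62)) = -3564*(-2174 + 1116) = -3564*(-1058) = 3770712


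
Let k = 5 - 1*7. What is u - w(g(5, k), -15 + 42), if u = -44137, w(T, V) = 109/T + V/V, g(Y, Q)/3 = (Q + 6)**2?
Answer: -2118733/48 ≈ -44140.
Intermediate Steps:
k = -2 (k = 5 - 7 = -2)
g(Y, Q) = 3*(6 + Q)**2 (g(Y, Q) = 3*(Q + 6)**2 = 3*(6 + Q)**2)
w(T, V) = 1 + 109/T (w(T, V) = 109/T + 1 = 1 + 109/T)
u - w(g(5, k), -15 + 42) = -44137 - (109 + 3*(6 - 2)**2)/(3*(6 - 2)**2) = -44137 - (109 + 3*4**2)/(3*4**2) = -44137 - (109 + 3*16)/(3*16) = -44137 - (109 + 48)/48 = -44137 - 157/48 = -2118733/48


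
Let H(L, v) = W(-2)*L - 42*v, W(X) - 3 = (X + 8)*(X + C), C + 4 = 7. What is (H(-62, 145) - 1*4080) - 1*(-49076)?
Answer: 38348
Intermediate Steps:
C = 3 (C = -4 + 7 = 3)
W(X) = 3 + (3 + X)*(8 + X) (W(X) = 3 + (X + 8)*(X + 3) = 3 + (8 + X)*(3 + X) = 3 + (3 + X)*(8 + X))
H(L, v) = -42*v + 9*L (H(L, v) = (27 + (-2)² + 11*(-2))*L - 42*v = (27 + 4 - 22)*L - 42*v = 9*L - 42*v = -42*v + 9*L)
(H(-62, 145) - 1*4080) - 1*(-49076) = ((-42*145 + 9*(-62)) - 1*4080) - 1*(-49076) = ((-6090 - 558) - 4080) + 49076 = (-6648 - 4080) + 49076 = -10728 + 49076 = 38348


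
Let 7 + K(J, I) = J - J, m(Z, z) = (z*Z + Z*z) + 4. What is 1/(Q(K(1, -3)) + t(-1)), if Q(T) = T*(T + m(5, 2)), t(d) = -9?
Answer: -1/128 ≈ -0.0078125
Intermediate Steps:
m(Z, z) = 4 + 2*Z*z (m(Z, z) = (Z*z + Z*z) + 4 = 2*Z*z + 4 = 4 + 2*Z*z)
K(J, I) = -7 (K(J, I) = -7 + (J - J) = -7 + 0 = -7)
Q(T) = T*(24 + T) (Q(T) = T*(T + (4 + 2*5*2)) = T*(T + (4 + 20)) = T*(T + 24) = T*(24 + T))
1/(Q(K(1, -3)) + t(-1)) = 1/(-7*(24 - 7) - 9) = 1/(-7*17 - 9) = 1/(-119 - 9) = 1/(-128) = -1/128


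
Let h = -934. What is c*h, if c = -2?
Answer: 1868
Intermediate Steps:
c*h = -2*(-934) = 1868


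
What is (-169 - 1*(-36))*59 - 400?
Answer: -8247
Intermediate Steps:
(-169 - 1*(-36))*59 - 400 = (-169 + 36)*59 - 400 = -133*59 - 400 = -7847 - 400 = -8247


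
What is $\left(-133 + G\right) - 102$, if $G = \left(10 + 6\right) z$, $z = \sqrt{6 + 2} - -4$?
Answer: $-171 + 32 \sqrt{2} \approx -125.75$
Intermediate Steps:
$z = 4 + 2 \sqrt{2}$ ($z = \sqrt{8} + 4 = 2 \sqrt{2} + 4 = 4 + 2 \sqrt{2} \approx 6.8284$)
$G = 64 + 32 \sqrt{2}$ ($G = \left(10 + 6\right) \left(4 + 2 \sqrt{2}\right) = 16 \left(4 + 2 \sqrt{2}\right) = 64 + 32 \sqrt{2} \approx 109.25$)
$\left(-133 + G\right) - 102 = \left(-133 + \left(64 + 32 \sqrt{2}\right)\right) - 102 = \left(-69 + 32 \sqrt{2}\right) - 102 = -171 + 32 \sqrt{2}$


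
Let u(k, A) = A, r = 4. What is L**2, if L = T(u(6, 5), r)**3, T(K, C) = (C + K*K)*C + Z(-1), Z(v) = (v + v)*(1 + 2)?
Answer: 1771561000000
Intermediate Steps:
Z(v) = 6*v (Z(v) = (2*v)*3 = 6*v)
T(K, C) = -6 + C*(C + K**2) (T(K, C) = (C + K*K)*C + 6*(-1) = (C + K**2)*C - 6 = C*(C + K**2) - 6 = -6 + C*(C + K**2))
L = 1331000 (L = (-6 + 4**2 + 4*5**2)**3 = (-6 + 16 + 4*25)**3 = (-6 + 16 + 100)**3 = 110**3 = 1331000)
L**2 = 1331000**2 = 1771561000000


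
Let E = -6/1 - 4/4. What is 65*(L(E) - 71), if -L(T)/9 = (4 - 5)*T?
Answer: -8710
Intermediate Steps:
E = -7 (E = -6*1 - 4*¼ = -6 - 1 = -7)
L(T) = 9*T (L(T) = -9*(4 - 5)*T = -(-9)*T = 9*T)
65*(L(E) - 71) = 65*(9*(-7) - 71) = 65*(-63 - 71) = 65*(-134) = -8710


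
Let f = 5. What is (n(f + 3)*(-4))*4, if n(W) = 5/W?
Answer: -10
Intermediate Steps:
(n(f + 3)*(-4))*4 = ((5/(5 + 3))*(-4))*4 = ((5/8)*(-4))*4 = -5/2*4 = -10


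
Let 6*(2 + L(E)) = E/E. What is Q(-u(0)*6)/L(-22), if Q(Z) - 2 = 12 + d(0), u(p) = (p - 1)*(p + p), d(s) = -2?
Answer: -72/11 ≈ -6.5455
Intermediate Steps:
L(E) = -11/6 (L(E) = -2 + (E/E)/6 = -2 + (1/6)*1 = -2 + 1/6 = -11/6)
u(p) = 2*p*(-1 + p) (u(p) = (-1 + p)*(2*p) = 2*p*(-1 + p))
Q(Z) = 12 (Q(Z) = 2 + (12 - 2) = 2 + 10 = 12)
Q(-u(0)*6)/L(-22) = 12/(-11/6) = 12*(-6/11) = -72/11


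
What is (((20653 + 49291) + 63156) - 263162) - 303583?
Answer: -433645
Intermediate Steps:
(((20653 + 49291) + 63156) - 263162) - 303583 = ((69944 + 63156) - 263162) - 303583 = (133100 - 263162) - 303583 = -130062 - 303583 = -433645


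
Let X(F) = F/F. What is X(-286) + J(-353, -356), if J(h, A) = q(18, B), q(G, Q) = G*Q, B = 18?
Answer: 325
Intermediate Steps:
X(F) = 1
J(h, A) = 324 (J(h, A) = 18*18 = 324)
X(-286) + J(-353, -356) = 1 + 324 = 325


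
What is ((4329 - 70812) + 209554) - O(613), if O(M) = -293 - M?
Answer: 143977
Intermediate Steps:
((4329 - 70812) + 209554) - O(613) = ((4329 - 70812) + 209554) - (-293 - 1*613) = (-66483 + 209554) - (-293 - 613) = 143071 - 1*(-906) = 143071 + 906 = 143977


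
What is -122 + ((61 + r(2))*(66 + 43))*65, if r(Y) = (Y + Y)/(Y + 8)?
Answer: 434897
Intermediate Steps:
r(Y) = 2*Y/(8 + Y) (r(Y) = (2*Y)/(8 + Y) = 2*Y/(8 + Y))
-122 + ((61 + r(2))*(66 + 43))*65 = -122 + ((61 + 2*2/(8 + 2))*(66 + 43))*65 = -122 + ((61 + 2*2/10)*109)*65 = -122 + ((61 + 2*2*(⅒))*109)*65 = -122 + ((61 + ⅖)*109)*65 = -122 + ((307/5)*109)*65 = -122 + (33463/5)*65 = -122 + 435019 = 434897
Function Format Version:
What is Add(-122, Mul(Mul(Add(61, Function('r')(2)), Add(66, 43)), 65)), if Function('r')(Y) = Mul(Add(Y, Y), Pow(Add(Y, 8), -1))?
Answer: 434897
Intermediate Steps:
Function('r')(Y) = Mul(2, Y, Pow(Add(8, Y), -1)) (Function('r')(Y) = Mul(Mul(2, Y), Pow(Add(8, Y), -1)) = Mul(2, Y, Pow(Add(8, Y), -1)))
Add(-122, Mul(Mul(Add(61, Function('r')(2)), Add(66, 43)), 65)) = Add(-122, Mul(Mul(Add(61, Mul(2, 2, Pow(Add(8, 2), -1))), Add(66, 43)), 65)) = Add(-122, Mul(Mul(Add(61, Mul(2, 2, Pow(10, -1))), 109), 65)) = Add(-122, Mul(Mul(Add(61, Mul(2, 2, Rational(1, 10))), 109), 65)) = Add(-122, Mul(Mul(Add(61, Rational(2, 5)), 109), 65)) = Add(-122, Mul(Mul(Rational(307, 5), 109), 65)) = Add(-122, Mul(Rational(33463, 5), 65)) = Add(-122, 435019) = 434897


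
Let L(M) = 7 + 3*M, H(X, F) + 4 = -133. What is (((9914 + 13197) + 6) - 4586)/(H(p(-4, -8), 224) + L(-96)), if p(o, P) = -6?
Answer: -18531/418 ≈ -44.333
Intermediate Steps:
H(X, F) = -137 (H(X, F) = -4 - 133 = -137)
(((9914 + 13197) + 6) - 4586)/(H(p(-4, -8), 224) + L(-96)) = (((9914 + 13197) + 6) - 4586)/(-137 + (7 + 3*(-96))) = ((23111 + 6) - 4586)/(-137 + (7 - 288)) = (23117 - 4586)/(-137 - 281) = 18531/(-418) = 18531*(-1/418) = -18531/418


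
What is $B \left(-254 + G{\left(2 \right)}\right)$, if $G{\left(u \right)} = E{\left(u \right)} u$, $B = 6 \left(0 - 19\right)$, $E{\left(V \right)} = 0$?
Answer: $28956$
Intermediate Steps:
$B = -114$ ($B = 6 \left(-19\right) = -114$)
$G{\left(u \right)} = 0$ ($G{\left(u \right)} = 0 u = 0$)
$B \left(-254 + G{\left(2 \right)}\right) = - 114 \left(-254 + 0\right) = \left(-114\right) \left(-254\right) = 28956$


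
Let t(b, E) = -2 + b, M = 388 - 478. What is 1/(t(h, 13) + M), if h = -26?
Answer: -1/118 ≈ -0.0084746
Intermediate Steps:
M = -90
1/(t(h, 13) + M) = 1/((-2 - 26) - 90) = 1/(-28 - 90) = 1/(-118) = -1/118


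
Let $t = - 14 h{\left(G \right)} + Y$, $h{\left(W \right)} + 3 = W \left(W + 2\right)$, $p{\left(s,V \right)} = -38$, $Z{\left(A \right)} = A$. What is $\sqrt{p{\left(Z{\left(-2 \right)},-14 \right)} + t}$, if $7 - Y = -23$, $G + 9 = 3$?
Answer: $i \sqrt{302} \approx 17.378 i$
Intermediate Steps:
$G = -6$ ($G = -9 + 3 = -6$)
$Y = 30$ ($Y = 7 - -23 = 7 + 23 = 30$)
$h{\left(W \right)} = -3 + W \left(2 + W\right)$ ($h{\left(W \right)} = -3 + W \left(W + 2\right) = -3 + W \left(2 + W\right)$)
$t = -264$ ($t = - 14 \left(-3 + \left(-6\right)^{2} + 2 \left(-6\right)\right) + 30 = - 14 \left(-3 + 36 - 12\right) + 30 = \left(-14\right) 21 + 30 = -294 + 30 = -264$)
$\sqrt{p{\left(Z{\left(-2 \right)},-14 \right)} + t} = \sqrt{-38 - 264} = \sqrt{-302} = i \sqrt{302}$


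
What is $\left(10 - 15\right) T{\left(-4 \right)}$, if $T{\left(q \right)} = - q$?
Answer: $-20$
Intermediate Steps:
$\left(10 - 15\right) T{\left(-4 \right)} = \left(10 - 15\right) \left(\left(-1\right) \left(-4\right)\right) = \left(-5\right) 4 = -20$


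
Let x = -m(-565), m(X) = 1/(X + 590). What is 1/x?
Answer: -25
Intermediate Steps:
m(X) = 1/(590 + X)
x = -1/25 (x = -1/(590 - 565) = -1/25 ≈ -0.040000)
1/x = 1/(-1/25) = -25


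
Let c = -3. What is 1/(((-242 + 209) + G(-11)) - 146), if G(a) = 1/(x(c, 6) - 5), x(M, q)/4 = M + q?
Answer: -7/1252 ≈ -0.0055911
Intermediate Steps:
x(M, q) = 4*M + 4*q (x(M, q) = 4*(M + q) = 4*M + 4*q)
G(a) = 1/7 (G(a) = 1/((4*(-3) + 4*6) - 5) = 1/((-12 + 24) - 5) = 1/(12 - 5) = 1/7)
1/(((-242 + 209) + G(-11)) - 146) = 1/(((-242 + 209) + 1/7) - 146) = 1/((-33 + 1/7) - 146) = 1/(-230/7 - 146) = 1/(-1252/7) = -7/1252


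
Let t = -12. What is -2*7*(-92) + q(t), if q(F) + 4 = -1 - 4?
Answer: 1279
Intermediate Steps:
q(F) = -9 (q(F) = -4 + (-1 - 4) = -4 - 5 = -9)
-2*7*(-92) + q(t) = -2*7*(-92) - 9 = -14*(-92) - 9 = 1288 - 9 = 1279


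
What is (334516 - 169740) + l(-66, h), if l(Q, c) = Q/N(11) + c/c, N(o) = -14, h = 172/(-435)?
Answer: 1153472/7 ≈ 1.6478e+5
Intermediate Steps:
h = -172/435 (h = 172*(-1/435) = -172/435 ≈ -0.39540)
l(Q, c) = 1 - Q/14 (l(Q, c) = Q/(-14) + c/c = Q*(-1/14) + 1 = -Q/14 + 1 = 1 - Q/14)
(334516 - 169740) + l(-66, h) = (334516 - 169740) + (1 - 1/14*(-66)) = 164776 + (1 + 33/7) = 164776 + 40/7 = 1153472/7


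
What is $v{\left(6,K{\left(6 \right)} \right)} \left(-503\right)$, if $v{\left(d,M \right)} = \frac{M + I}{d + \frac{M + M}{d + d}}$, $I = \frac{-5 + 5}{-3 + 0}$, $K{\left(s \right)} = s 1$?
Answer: $- \frac{3018}{7} \approx -431.14$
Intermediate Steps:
$K{\left(s \right)} = s$
$I = 0$ ($I = \frac{0}{-3} = 0 \left(- \frac{1}{3}\right) = 0$)
$v{\left(d,M \right)} = \frac{M}{d + \frac{M}{d}}$ ($v{\left(d,M \right)} = \frac{M + 0}{d + \frac{M + M}{d + d}} = \frac{M}{d + \frac{2 M}{2 d}} = \frac{M}{d + 2 M \frac{1}{2 d}} = \frac{M}{d + \frac{M}{d}}$)
$v{\left(6,K{\left(6 \right)} \right)} \left(-503\right) = 6 \cdot 6 \frac{1}{6 + 6^{2}} \left(-503\right) = 6 \cdot 6 \frac{1}{6 + 36} \left(-503\right) = 6 \cdot 6 \cdot \frac{1}{42} \left(-503\right) = \frac{6}{7} \left(-503\right) = - \frac{3018}{7}$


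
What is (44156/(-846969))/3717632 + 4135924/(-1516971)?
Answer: -361746188493736013/132680986034313088 ≈ -2.7264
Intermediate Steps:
(44156/(-846969))/3717632 + 4135924/(-1516971) = (44156*(-1/846969))*(1/3717632) + 4135924*(-1/1516971) = -44156/846969*1/3717632 - 4135924/1516971 = -11039/787179764352 - 4135924/1516971 = -361746188493736013/132680986034313088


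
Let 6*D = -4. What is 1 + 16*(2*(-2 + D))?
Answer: -253/3 ≈ -84.333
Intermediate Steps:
D = -2/3 (D = (1/6)*(-4) = -2/3 ≈ -0.66667)
1 + 16*(2*(-2 + D)) = 1 + 16*(2*(-2 - 2/3)) = 1 + 16*(2*(-8/3)) = 1 + 16*(-16/3) = 1 - 256/3 = -253/3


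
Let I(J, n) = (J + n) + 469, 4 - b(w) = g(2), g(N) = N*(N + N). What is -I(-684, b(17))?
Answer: 219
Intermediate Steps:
g(N) = 2*N**2 (g(N) = N*(2*N) = 2*N**2)
b(w) = -4 (b(w) = 4 - 2*2**2 = 4 - 2*4 = 4 - 1*8 = 4 - 8 = -4)
I(J, n) = 469 + J + n
-I(-684, b(17)) = -(469 - 684 - 4) = -1*(-219) = 219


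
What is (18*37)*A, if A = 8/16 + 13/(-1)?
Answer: -8325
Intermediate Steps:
A = -25/2 (A = 8*(1/16) + 13*(-1) = ½ - 13 = -25/2 ≈ -12.500)
(18*37)*A = (18*37)*(-25/2) = 666*(-25/2) = -8325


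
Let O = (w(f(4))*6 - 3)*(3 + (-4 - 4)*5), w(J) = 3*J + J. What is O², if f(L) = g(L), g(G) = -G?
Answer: 13417569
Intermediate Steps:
f(L) = -L
w(J) = 4*J
O = 3663 (O = ((4*(-1*4))*6 - 3)*(3 + (-4 - 4)*5) = ((4*(-4))*6 - 3)*(3 - 8*5) = (-16*6 - 3)*(3 - 40) = (-96 - 3)*(-37) = -99*(-37) = 3663)
O² = 3663² = 13417569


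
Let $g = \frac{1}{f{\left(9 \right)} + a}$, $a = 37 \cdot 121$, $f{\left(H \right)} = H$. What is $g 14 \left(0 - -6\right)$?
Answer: $\frac{42}{2243} \approx 0.018725$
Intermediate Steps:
$a = 4477$
$g = \frac{1}{4486}$ ($g = \frac{1}{9 + 4477} = \frac{1}{4486} \approx 0.00022292$)
$g 14 \left(0 - -6\right) = \frac{14 \left(0 - -6\right)}{4486} = \frac{14 \left(0 + 6\right)}{4486} = \frac{14 \cdot 6}{4486} = \frac{1}{4486} \cdot 84 = \frac{42}{2243}$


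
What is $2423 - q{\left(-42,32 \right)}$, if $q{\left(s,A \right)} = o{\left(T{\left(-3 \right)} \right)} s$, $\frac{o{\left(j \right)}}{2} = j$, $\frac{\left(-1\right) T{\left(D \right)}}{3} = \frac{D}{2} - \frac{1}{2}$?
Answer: $2927$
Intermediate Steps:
$T{\left(D \right)} = \frac{3}{2} - \frac{3 D}{2}$ ($T{\left(D \right)} = - 3 \left(\frac{D}{2} - \frac{1}{2}\right) = - 3 \left(- \frac{1}{2} + \frac{D}{2}\right) = \frac{3}{2} - \frac{3 D}{2}$)
$o{\left(j \right)} = 2 j$
$q{\left(s,A \right)} = 12 s$ ($q{\left(s,A \right)} = 2 \left(\frac{3}{2} - - \frac{9}{2}\right) s = 2 \left(\frac{3}{2} + \frac{9}{2}\right) s = 2 \cdot 6 s = 12 s$)
$2423 - q{\left(-42,32 \right)} = 2423 - 12 \left(-42\right) = 2423 - -504 = 2423 + 504 = 2927$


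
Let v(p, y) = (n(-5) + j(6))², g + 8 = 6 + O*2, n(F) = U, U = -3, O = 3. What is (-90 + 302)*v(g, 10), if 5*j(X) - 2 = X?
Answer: 10388/25 ≈ 415.52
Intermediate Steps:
j(X) = ⅖ + X/5
n(F) = -3
g = 4 (g = -8 + (6 + 3*2) = -8 + (6 + 6) = -8 + 12 = 4)
v(p, y) = 49/25 (v(p, y) = (-3 + (⅖ + (⅕)*6))² = (-3 + (⅖ + 6/5))² = (-3 + 8/5)² = (-7/5)² = 49/25)
(-90 + 302)*v(g, 10) = (-90 + 302)*(49/25) = 212*(49/25) = 10388/25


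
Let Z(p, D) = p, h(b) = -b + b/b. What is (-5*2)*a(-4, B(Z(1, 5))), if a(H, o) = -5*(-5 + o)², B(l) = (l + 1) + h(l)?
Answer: 450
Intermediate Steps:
h(b) = 1 - b (h(b) = -b + 1 = 1 - b)
B(l) = 2 (B(l) = (l + 1) + (1 - l) = (1 + l) + (1 - l) = 2)
(-5*2)*a(-4, B(Z(1, 5))) = (-5*2)*(-5*(-5 + 2)²) = -(-50)*(-3)² = -(-50)*9 = -10*(-45) = 450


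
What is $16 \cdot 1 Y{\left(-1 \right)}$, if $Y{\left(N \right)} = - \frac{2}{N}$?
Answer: $32$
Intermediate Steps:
$16 \cdot 1 Y{\left(-1 \right)} = 16 \cdot 1 \left(- \frac{2}{-1}\right) = 16 \left(\left(-2\right) \left(-1\right)\right) = 16 \cdot 2 = 32$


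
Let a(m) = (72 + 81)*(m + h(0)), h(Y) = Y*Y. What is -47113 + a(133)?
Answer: -26764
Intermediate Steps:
h(Y) = Y²
a(m) = 153*m (a(m) = (72 + 81)*(m + 0²) = 153*(m + 0) = 153*m)
-47113 + a(133) = -47113 + 153*133 = -47113 + 20349 = -26764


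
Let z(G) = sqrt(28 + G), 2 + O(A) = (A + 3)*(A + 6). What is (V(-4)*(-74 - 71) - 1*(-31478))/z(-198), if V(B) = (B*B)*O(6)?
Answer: 107221*I*sqrt(170)/85 ≈ 16447.0*I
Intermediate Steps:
O(A) = -2 + (3 + A)*(6 + A) (O(A) = -2 + (A + 3)*(A + 6) = -2 + (3 + A)*(6 + A))
V(B) = 106*B**2 (V(B) = (B*B)*(16 + 6**2 + 9*6) = B**2*(16 + 36 + 54) = B**2*106 = 106*B**2)
(V(-4)*(-74 - 71) - 1*(-31478))/z(-198) = ((106*(-4)**2)*(-74 - 71) - 1*(-31478))/(sqrt(28 - 198)) = ((106*16)*(-145) + 31478)/(sqrt(-170)) = (1696*(-145) + 31478)/((I*sqrt(170))) = (-245920 + 31478)*(-I*sqrt(170)/170) = -(-107221)*I*sqrt(170)/85 = 107221*I*sqrt(170)/85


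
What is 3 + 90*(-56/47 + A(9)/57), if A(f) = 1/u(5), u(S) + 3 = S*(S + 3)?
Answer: -3442587/33041 ≈ -104.19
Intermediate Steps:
u(S) = -3 + S*(3 + S) (u(S) = -3 + S*(S + 3) = -3 + S*(3 + S))
A(f) = 1/37 (A(f) = 1/(-3 + 5² + 3*5) = 1/(-3 + 25 + 15) = 1/37)
3 + 90*(-56/47 + A(9)/57) = 3 + 90*(-56/47 + (1/37)/57) = 3 + 90*(-56*1/47 + (1/37)*(1/57)) = 3 + 90*(-56/47 + 1/2109) = 3 + 90*(-118057/99123) = 3 - 3541710/33041 = -3442587/33041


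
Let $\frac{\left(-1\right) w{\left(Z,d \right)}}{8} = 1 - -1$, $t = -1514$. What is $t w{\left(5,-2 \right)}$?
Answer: $24224$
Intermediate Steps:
$w{\left(Z,d \right)} = -16$ ($w{\left(Z,d \right)} = - 8 \left(1 - -1\right) = - 8 \left(1 + 1\right) = \left(-8\right) 2 = -16$)
$t w{\left(5,-2 \right)} = \left(-1514\right) \left(-16\right) = 24224$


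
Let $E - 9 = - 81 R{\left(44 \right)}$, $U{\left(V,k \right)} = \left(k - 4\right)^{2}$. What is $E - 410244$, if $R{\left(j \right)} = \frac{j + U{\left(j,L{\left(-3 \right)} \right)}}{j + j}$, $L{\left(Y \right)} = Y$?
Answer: $- \frac{36108213}{88} \approx -4.1032 \cdot 10^{5}$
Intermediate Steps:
$U{\left(V,k \right)} = \left(-4 + k\right)^{2}$
$R{\left(j \right)} = \frac{49 + j}{2 j}$ ($R{\left(j \right)} = \frac{j + \left(-4 - 3\right)^{2}}{j + j} = \frac{j + \left(-7\right)^{2}}{2 j} = \left(j + 49\right) \frac{1}{2 j} = \left(49 + j\right) \frac{1}{2 j} = \frac{49 + j}{2 j}$)
$E = - \frac{6741}{88}$ ($E = 9 - 81 \frac{49 + 44}{2 \cdot 44} = 9 - 81 \cdot \frac{1}{2} \cdot \frac{1}{44} \cdot 93 = 9 - \frac{7533}{88} = - \frac{6741}{88} \approx -76.602$)
$E - 410244 = - \frac{6741}{88} - 410244 = - \frac{36108213}{88}$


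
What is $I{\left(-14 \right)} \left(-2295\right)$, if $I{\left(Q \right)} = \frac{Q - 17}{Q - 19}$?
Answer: $- \frac{23715}{11} \approx -2155.9$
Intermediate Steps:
$I{\left(Q \right)} = \frac{-17 + Q}{-19 + Q}$
$I{\left(-14 \right)} \left(-2295\right) = \frac{-17 - 14}{-19 - 14} \left(-2295\right) = \frac{1}{-33} \left(-31\right) \left(-2295\right) = \left(- \frac{1}{33}\right) \left(-31\right) \left(-2295\right) = \frac{31}{33} \left(-2295\right) = - \frac{23715}{11}$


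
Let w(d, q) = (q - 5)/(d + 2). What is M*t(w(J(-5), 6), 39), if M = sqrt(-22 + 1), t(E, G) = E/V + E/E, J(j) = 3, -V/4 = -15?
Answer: 301*I*sqrt(21)/300 ≈ 4.5979*I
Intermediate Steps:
V = 60 (V = -4*(-15) = 60)
w(d, q) = (-5 + q)/(2 + d)
t(E, G) = 1 + E/60 (t(E, G) = E/60 + E/E = E*(1/60) + 1 = E/60 + 1 = 1 + E/60)
M = I*sqrt(21) (M = sqrt(-21) = I*sqrt(21) ≈ 4.5826*I)
M*t(w(J(-5), 6), 39) = (I*sqrt(21))*(1 + ((-5 + 6)/(2 + 3))/60) = (I*sqrt(21))*(1 + (1/5)/60) = (I*sqrt(21))*(1 + ((1/5)*1)/60) = (I*sqrt(21))*(1 + (1/60)*(1/5)) = (I*sqrt(21))*(1 + 1/300) = (I*sqrt(21))*(301/300) = 301*I*sqrt(21)/300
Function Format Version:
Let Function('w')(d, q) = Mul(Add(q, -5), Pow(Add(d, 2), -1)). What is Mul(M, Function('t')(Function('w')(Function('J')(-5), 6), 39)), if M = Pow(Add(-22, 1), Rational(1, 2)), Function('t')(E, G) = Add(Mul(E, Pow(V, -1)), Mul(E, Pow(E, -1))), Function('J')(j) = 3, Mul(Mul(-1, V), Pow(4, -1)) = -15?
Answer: Mul(Rational(301, 300), I, Pow(21, Rational(1, 2))) ≈ Mul(4.5979, I)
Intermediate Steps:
V = 60 (V = Mul(-4, -15) = 60)
Function('w')(d, q) = Mul(Pow(Add(2, d), -1), Add(-5, q)) (Function('w')(d, q) = Mul(Add(-5, q), Pow(Add(2, d), -1)) = Mul(Pow(Add(2, d), -1), Add(-5, q)))
Function('t')(E, G) = Add(1, Mul(Rational(1, 60), E)) (Function('t')(E, G) = Add(Mul(E, Pow(60, -1)), Mul(E, Pow(E, -1))) = Add(Mul(E, Rational(1, 60)), 1) = Add(Mul(Rational(1, 60), E), 1) = Add(1, Mul(Rational(1, 60), E)))
M = Mul(I, Pow(21, Rational(1, 2))) (M = Pow(-21, Rational(1, 2)) = Mul(I, Pow(21, Rational(1, 2))) ≈ Mul(4.5826, I))
Mul(M, Function('t')(Function('w')(Function('J')(-5), 6), 39)) = Mul(Mul(I, Pow(21, Rational(1, 2))), Add(1, Mul(Rational(1, 60), Mul(Pow(Add(2, 3), -1), Add(-5, 6))))) = Mul(Mul(I, Pow(21, Rational(1, 2))), Add(1, Mul(Rational(1, 60), Mul(Pow(5, -1), 1)))) = Mul(Mul(I, Pow(21, Rational(1, 2))), Add(1, Mul(Rational(1, 60), Mul(Rational(1, 5), 1)))) = Mul(Mul(I, Pow(21, Rational(1, 2))), Add(1, Mul(Rational(1, 60), Rational(1, 5)))) = Mul(Mul(I, Pow(21, Rational(1, 2))), Add(1, Rational(1, 300))) = Mul(Mul(I, Pow(21, Rational(1, 2))), Rational(301, 300)) = Mul(Rational(301, 300), I, Pow(21, Rational(1, 2)))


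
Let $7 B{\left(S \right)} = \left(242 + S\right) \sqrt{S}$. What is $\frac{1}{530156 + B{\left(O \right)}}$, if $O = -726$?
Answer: $\frac{590401}{313008497780} + \frac{77 i \sqrt{6}}{28455317980} \approx 1.8862 \cdot 10^{-6} + 6.6283 \cdot 10^{-9} i$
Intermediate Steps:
$B{\left(S \right)} = \frac{\sqrt{S} \left(242 + S\right)}{7}$ ($B{\left(S \right)} = \frac{\left(242 + S\right) \sqrt{S}}{7} = \frac{\sqrt{S} \left(242 + S\right)}{7}$)
$\frac{1}{530156 + B{\left(O \right)}} = \frac{1}{530156 + \frac{\sqrt{-726} \left(242 - 726\right)}{7}} = \frac{1}{530156 + \frac{1}{7} \cdot 11 i \sqrt{6} \left(-484\right)} = \frac{1}{530156 - \frac{5324 i \sqrt{6}}{7}}$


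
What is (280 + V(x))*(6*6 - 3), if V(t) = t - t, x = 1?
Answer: 9240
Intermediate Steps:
V(t) = 0
(280 + V(x))*(6*6 - 3) = (280 + 0)*(6*6 - 3) = 280*(36 - 3) = 280*33 = 9240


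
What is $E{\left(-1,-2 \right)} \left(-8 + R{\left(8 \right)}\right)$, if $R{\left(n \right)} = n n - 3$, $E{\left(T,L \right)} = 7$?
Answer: $371$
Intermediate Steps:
$R{\left(n \right)} = -3 + n^{2}$ ($R{\left(n \right)} = n^{2} - 3 = -3 + n^{2}$)
$E{\left(-1,-2 \right)} \left(-8 + R{\left(8 \right)}\right) = 7 \left(-8 - \left(3 - 8^{2}\right)\right) = 7 \left(-8 + \left(-3 + 64\right)\right) = 7 \left(-8 + 61\right) = 7 \cdot 53 = 371$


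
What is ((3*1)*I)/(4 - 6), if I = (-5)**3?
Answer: 375/2 ≈ 187.50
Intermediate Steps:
I = -125
((3*1)*I)/(4 - 6) = ((3*1)*(-125))/(4 - 6) = (3*(-125))/(-2) = -1/2*(-375) = 375/2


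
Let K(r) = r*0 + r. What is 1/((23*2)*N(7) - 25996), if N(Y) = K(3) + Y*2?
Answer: -1/25214 ≈ -3.9660e-5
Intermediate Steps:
K(r) = r (K(r) = 0 + r = r)
N(Y) = 3 + 2*Y (N(Y) = 3 + Y*2 = 3 + 2*Y)
1/((23*2)*N(7) - 25996) = 1/((23*2)*(3 + 2*7) - 25996) = 1/(46*(3 + 14) - 25996) = 1/(46*17 - 25996) = 1/(782 - 25996) = 1/(-25214) = -1/25214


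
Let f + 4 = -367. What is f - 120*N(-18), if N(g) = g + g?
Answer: 3949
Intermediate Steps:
f = -371 (f = -4 - 367 = -371)
N(g) = 2*g
f - 120*N(-18) = -371 - 240*(-18) = -371 - 120*(-36) = -371 + 4320 = 3949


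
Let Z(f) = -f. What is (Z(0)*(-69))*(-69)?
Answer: 0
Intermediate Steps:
(Z(0)*(-69))*(-69) = (-1*0*(-69))*(-69) = (0*(-69))*(-69) = 0*(-69) = 0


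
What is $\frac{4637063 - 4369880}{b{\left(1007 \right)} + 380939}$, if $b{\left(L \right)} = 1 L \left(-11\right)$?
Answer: $\frac{267183}{369862} \approx 0.72239$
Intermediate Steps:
$b{\left(L \right)} = - 11 L$ ($b{\left(L \right)} = L \left(-11\right) = - 11 L$)
$\frac{4637063 - 4369880}{b{\left(1007 \right)} + 380939} = \frac{4637063 - 4369880}{\left(-11\right) 1007 + 380939} = \frac{267183}{-11077 + 380939} = \frac{267183}{369862}$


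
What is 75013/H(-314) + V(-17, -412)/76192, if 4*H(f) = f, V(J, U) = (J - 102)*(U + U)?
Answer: -1426923275/1495268 ≈ -954.29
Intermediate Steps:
V(J, U) = 2*U*(-102 + J) (V(J, U) = (-102 + J)*(2*U) = 2*U*(-102 + J))
H(f) = f/4
75013/H(-314) + V(-17, -412)/76192 = 75013/(((1/4)*(-314))) + (2*(-412)*(-102 - 17))/76192 = 75013/(-157/2) + (2*(-412)*(-119))*(1/76192) = 75013*(-2/157) + 98056*(1/76192) = -150026/157 + 12257/9524 = -1426923275/1495268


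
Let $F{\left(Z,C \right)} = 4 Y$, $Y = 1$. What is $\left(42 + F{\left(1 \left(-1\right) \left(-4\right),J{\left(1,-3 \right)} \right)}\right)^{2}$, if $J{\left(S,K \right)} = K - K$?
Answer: $2116$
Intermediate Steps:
$J{\left(S,K \right)} = 0$
$F{\left(Z,C \right)} = 4$ ($F{\left(Z,C \right)} = 4 \cdot 1 = 4$)
$\left(42 + F{\left(1 \left(-1\right) \left(-4\right),J{\left(1,-3 \right)} \right)}\right)^{2} = \left(42 + 4\right)^{2} = 46^{2} = 2116$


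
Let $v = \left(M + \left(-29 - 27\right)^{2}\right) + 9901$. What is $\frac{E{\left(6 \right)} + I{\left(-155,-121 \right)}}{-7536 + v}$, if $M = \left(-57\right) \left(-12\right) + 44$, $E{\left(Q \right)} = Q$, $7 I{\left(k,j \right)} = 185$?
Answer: $\frac{227}{43603} \approx 0.0052061$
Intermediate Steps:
$I{\left(k,j \right)} = \frac{185}{7}$ ($I{\left(k,j \right)} = \frac{1}{7} \cdot 185 = \frac{185}{7}$)
$M = 728$ ($M = 684 + 44 = 728$)
$v = 13765$ ($v = \left(728 + \left(-29 - 27\right)^{2}\right) + 9901 = \left(728 + \left(-56\right)^{2}\right) + 9901 = \left(728 + 3136\right) + 9901 = 3864 + 9901 = 13765$)
$\frac{E{\left(6 \right)} + I{\left(-155,-121 \right)}}{-7536 + v} = \frac{6 + \frac{185}{7}}{-7536 + 13765} = \frac{227}{7 \cdot 6229} = \frac{227}{7} \cdot \frac{1}{6229} = \frac{227}{43603}$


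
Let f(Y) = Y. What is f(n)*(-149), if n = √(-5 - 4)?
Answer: -447*I ≈ -447.0*I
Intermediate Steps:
n = 3*I (n = √(-9) = 3*I ≈ 3.0*I)
f(n)*(-149) = (3*I)*(-149) = -447*I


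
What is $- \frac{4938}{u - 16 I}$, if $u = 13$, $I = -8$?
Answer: $- \frac{1646}{47} \approx -35.021$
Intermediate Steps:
$- \frac{4938}{u - 16 I} = - \frac{4938}{13 - -128} = - \frac{4938}{13 + 128} = - \frac{4938}{141} = \left(-4938\right) \frac{1}{141} = - \frac{1646}{47}$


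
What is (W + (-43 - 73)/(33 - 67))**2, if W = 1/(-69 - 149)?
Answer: 159441129/13734436 ≈ 11.609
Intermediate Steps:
W = -1/218 (W = 1/(-218) = -1/218 ≈ -0.0045872)
(W + (-43 - 73)/(33 - 67))**2 = (-1/218 + (-43 - 73)/(33 - 67))**2 = (-1/218 - 116/(-34))**2 = (-1/218 - 116*(-1/34))**2 = (-1/218 + 58/17)**2 = (12627/3706)**2 = 159441129/13734436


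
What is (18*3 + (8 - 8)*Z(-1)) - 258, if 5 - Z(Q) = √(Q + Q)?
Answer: -204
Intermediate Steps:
Z(Q) = 5 - √2*√Q (Z(Q) = 5 - √(Q + Q) = 5 - √(2*Q) = 5 - √2*√Q)
(18*3 + (8 - 8)*Z(-1)) - 258 = (18*3 + (8 - 8)*(5 - √2*√(-1))) - 258 = (54 + 0*(5 - √2*I)) - 258 = (54 + 0*(5 - I*√2)) - 258 = (54 + 0) - 258 = 54 - 258 = -204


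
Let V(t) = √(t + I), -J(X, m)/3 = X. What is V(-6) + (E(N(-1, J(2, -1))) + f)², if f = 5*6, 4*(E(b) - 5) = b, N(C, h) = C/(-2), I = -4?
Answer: 78961/64 + I*√10 ≈ 1233.8 + 3.1623*I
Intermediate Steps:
J(X, m) = -3*X
N(C, h) = -C/2 (N(C, h) = C*(-½) = -C/2)
E(b) = 5 + b/4
f = 30
V(t) = √(-4 + t) (V(t) = √(t - 4) = √(-4 + t))
V(-6) + (E(N(-1, J(2, -1))) + f)² = √(-4 - 6) + ((5 + (-½*(-1))/4) + 30)² = √(-10) + ((5 + (¼)*(½)) + 30)² = I*√10 + ((5 + ⅛) + 30)² = I*√10 + (41/8 + 30)² = I*√10 + (281/8)² = I*√10 + 78961/64 = 78961/64 + I*√10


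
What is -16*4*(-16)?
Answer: 1024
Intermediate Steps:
-16*4*(-16) = -64*(-16) = 1024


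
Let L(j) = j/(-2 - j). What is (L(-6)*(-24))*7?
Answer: 252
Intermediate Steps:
(L(-6)*(-24))*7 = (-1*(-6)/(2 - 6)*(-24))*7 = (-1*(-6)/(-4)*(-24))*7 = (-1*(-6)*(-¼)*(-24))*7 = -3/2*(-24)*7 = 36*7 = 252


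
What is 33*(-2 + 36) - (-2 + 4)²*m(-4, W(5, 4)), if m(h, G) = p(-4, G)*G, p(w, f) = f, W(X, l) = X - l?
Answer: 1118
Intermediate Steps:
m(h, G) = G² (m(h, G) = G*G = G²)
33*(-2 + 36) - (-2 + 4)²*m(-4, W(5, 4)) = 33*(-2 + 36) - (-2 + 4)²*(5 - 1*4)² = 33*34 - 2²*(5 - 4)² = 1122 - 4*1² = 1122 - 4 = 1118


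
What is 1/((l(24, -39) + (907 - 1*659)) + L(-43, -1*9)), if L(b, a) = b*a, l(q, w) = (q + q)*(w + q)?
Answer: -1/85 ≈ -0.011765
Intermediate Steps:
l(q, w) = 2*q*(q + w) (l(q, w) = (2*q)*(q + w) = 2*q*(q + w))
L(b, a) = a*b
1/((l(24, -39) + (907 - 1*659)) + L(-43, -1*9)) = 1/((2*24*(24 - 39) + (907 - 1*659)) - 1*9*(-43)) = 1/((2*24*(-15) + (907 - 659)) - 9*(-43)) = 1/((-720 + 248) + 387) = 1/(-472 + 387) = 1/(-85) = -1/85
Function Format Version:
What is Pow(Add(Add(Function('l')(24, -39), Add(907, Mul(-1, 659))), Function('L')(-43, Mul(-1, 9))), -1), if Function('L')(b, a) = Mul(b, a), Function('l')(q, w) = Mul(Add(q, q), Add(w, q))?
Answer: Rational(-1, 85) ≈ -0.011765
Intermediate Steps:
Function('l')(q, w) = Mul(2, q, Add(q, w)) (Function('l')(q, w) = Mul(Mul(2, q), Add(q, w)) = Mul(2, q, Add(q, w)))
Function('L')(b, a) = Mul(a, b)
Pow(Add(Add(Function('l')(24, -39), Add(907, Mul(-1, 659))), Function('L')(-43, Mul(-1, 9))), -1) = Pow(Add(Add(Mul(2, 24, Add(24, -39)), Add(907, Mul(-1, 659))), Mul(Mul(-1, 9), -43)), -1) = Pow(Add(Add(Mul(2, 24, -15), Add(907, -659)), Mul(-9, -43)), -1) = Pow(Add(Add(-720, 248), 387), -1) = Pow(Add(-472, 387), -1) = Pow(-85, -1) = Rational(-1, 85)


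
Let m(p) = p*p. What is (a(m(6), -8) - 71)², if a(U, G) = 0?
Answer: 5041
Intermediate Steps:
m(p) = p²
(a(m(6), -8) - 71)² = (0 - 71)² = (-71)² = 5041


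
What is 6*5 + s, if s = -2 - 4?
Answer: 24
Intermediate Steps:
s = -6
6*5 + s = 6*5 - 6 = 30 - 6 = 24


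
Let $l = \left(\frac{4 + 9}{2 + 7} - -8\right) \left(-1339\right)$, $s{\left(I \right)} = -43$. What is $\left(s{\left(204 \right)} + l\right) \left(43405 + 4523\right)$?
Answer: $- \frac{1824491152}{3} \approx -6.0816 \cdot 10^{8}$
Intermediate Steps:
$l = - \frac{113815}{9}$ ($l = \left(\frac{13}{9} + 8\right) \left(-1339\right) = \frac{85}{9} \left(-1339\right) = - \frac{113815}{9} \approx -12646.0$)
$\left(s{\left(204 \right)} + l\right) \left(43405 + 4523\right) = \left(-43 - \frac{113815}{9}\right) \left(43405 + 4523\right) = \left(- \frac{114202}{9}\right) 47928 = - \frac{1824491152}{3}$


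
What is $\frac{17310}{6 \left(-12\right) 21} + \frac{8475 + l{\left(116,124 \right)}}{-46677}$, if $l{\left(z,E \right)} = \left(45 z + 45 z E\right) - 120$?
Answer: $- \frac{100399535}{3920868} \approx -25.606$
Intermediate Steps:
$l{\left(z,E \right)} = -120 + 45 z + 45 E z$ ($l{\left(z,E \right)} = \left(45 z + 45 E z\right) - 120 = -120 + 45 z + 45 E z$)
$\frac{17310}{6 \left(-12\right) 21} + \frac{8475 + l{\left(116,124 \right)}}{-46677} = \frac{17310}{6 \left(-12\right) 21} + \frac{8475 + \left(-120 + 45 \cdot 116 + 45 \cdot 124 \cdot 116\right)}{-46677} = \frac{17310}{\left(-72\right) 21} + \left(8475 + \left(-120 + 5220 + 647280\right)\right) \left(- \frac{1}{46677}\right) = \frac{17310}{-1512} + \left(8475 + 652380\right) \left(- \frac{1}{46677}\right) = 17310 \left(- \frac{1}{1512}\right) + 660855 \left(- \frac{1}{46677}\right) = - \frac{2885}{252} - \frac{220285}{15559} = - \frac{100399535}{3920868}$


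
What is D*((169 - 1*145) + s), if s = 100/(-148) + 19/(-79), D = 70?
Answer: 4723180/2923 ≈ 1615.9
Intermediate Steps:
s = -2678/2923 (s = 100*(-1/148) + 19*(-1/79) = -25/37 - 19/79 = -2678/2923 ≈ -0.91618)
D*((169 - 1*145) + s) = 70*((169 - 1*145) - 2678/2923) = 70*((169 - 145) - 2678/2923) = 70*(24 - 2678/2923) = 70*(67474/2923) = 4723180/2923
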